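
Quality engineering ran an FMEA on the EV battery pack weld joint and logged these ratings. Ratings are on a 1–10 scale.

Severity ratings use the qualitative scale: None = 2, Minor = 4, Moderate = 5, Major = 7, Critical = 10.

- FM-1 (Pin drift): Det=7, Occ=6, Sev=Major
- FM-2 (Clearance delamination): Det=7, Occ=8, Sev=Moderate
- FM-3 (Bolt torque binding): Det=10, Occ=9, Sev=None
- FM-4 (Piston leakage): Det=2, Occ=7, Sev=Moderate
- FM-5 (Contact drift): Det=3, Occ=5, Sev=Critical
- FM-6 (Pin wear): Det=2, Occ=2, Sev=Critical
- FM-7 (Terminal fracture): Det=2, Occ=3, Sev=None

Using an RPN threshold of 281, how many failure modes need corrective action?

1

RPN = Severity × Occurrence × Detection:
  FM-1: 7 × 6 × 7 = 294
  FM-2: 5 × 8 × 7 = 280
  FM-3: 2 × 9 × 10 = 180
  FM-4: 5 × 7 × 2 = 70
  FM-5: 10 × 5 × 3 = 150
  FM-6: 10 × 2 × 2 = 40
  FM-7: 2 × 3 × 2 = 12
Modes with RPN ≥ 281: FM-1 (294) → 1.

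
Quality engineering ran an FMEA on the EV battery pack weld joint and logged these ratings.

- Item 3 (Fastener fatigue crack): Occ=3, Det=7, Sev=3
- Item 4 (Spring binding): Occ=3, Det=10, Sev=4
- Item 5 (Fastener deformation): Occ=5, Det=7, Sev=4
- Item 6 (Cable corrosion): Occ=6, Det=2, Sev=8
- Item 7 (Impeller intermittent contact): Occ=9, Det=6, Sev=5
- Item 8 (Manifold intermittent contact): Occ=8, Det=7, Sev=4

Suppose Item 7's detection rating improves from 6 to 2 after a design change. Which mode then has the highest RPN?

Item 8

RPN = Severity × Occurrence × Detection:
  Item 3: 3 × 3 × 7 = 63
  Item 4: 4 × 3 × 10 = 120
  Item 5: 4 × 5 × 7 = 140
  Item 6: 8 × 6 × 2 = 96
  Item 7: 5 × 9 × 6 = 270
  Item 8: 4 × 8 × 7 = 224
After action: Item 7 → 5 × 9 × 2 = 90.
Revised RPNs: Item 8=224, Item 5=140, Item 4=120, Item 6=96, Item 7=90, Item 3=63.
Highest is now Item 8 (224).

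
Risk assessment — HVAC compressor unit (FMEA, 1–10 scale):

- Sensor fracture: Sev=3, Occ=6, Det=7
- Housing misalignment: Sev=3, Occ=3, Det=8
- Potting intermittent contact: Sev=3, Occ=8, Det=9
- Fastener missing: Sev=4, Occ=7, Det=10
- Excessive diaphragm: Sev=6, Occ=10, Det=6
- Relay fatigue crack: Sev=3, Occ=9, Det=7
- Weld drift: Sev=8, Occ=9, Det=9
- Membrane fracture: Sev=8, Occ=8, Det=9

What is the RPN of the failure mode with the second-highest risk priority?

576

RPN = Severity × Occurrence × Detection:
  Sensor fracture: 3 × 6 × 7 = 126
  Housing misalignment: 3 × 3 × 8 = 72
  Potting intermittent contact: 3 × 8 × 9 = 216
  Fastener missing: 4 × 7 × 10 = 280
  Excessive diaphragm: 6 × 10 × 6 = 360
  Relay fatigue crack: 3 × 9 × 7 = 189
  Weld drift: 8 × 9 × 9 = 648
  Membrane fracture: 8 × 8 × 9 = 576
Sorted descending: 648, 576, 360, 280, 216, 189, 126, 72.
The second-highest RPN is 576 (Membrane fracture).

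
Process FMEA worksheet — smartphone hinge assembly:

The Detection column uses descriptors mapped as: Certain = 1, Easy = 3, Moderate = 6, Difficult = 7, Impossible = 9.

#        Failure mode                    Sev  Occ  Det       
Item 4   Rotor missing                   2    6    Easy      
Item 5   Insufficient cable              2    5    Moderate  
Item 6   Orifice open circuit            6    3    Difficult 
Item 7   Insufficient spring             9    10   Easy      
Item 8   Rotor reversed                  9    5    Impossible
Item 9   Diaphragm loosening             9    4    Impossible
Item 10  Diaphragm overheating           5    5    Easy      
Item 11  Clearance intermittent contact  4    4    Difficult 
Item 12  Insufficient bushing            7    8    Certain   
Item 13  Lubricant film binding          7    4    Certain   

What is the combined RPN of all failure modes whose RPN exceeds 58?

RPN = Severity × Occurrence × Detection:
  Item 4: 2 × 6 × 3 = 36
  Item 5: 2 × 5 × 6 = 60
  Item 6: 6 × 3 × 7 = 126
  Item 7: 9 × 10 × 3 = 270
  Item 8: 9 × 5 × 9 = 405
  Item 9: 9 × 4 × 9 = 324
  Item 10: 5 × 5 × 3 = 75
  Item 11: 4 × 4 × 7 = 112
  Item 12: 7 × 8 × 1 = 56
  Item 13: 7 × 4 × 1 = 28
RPN > 58: Item 5 (60), Item 6 (126), Item 7 (270), Item 8 (405), Item 9 (324), Item 10 (75), Item 11 (112).
Sum: 60 + 126 + 270 + 405 + 324 + 75 + 112 = 1372.

1372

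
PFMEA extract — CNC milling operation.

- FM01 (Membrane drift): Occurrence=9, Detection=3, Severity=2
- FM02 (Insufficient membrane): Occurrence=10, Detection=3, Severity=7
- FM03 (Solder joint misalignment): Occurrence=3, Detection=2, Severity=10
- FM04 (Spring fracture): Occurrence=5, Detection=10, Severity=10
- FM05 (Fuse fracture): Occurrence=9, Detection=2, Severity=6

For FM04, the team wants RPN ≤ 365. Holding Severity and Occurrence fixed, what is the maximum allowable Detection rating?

FM04: S=10, O=5, D=10 → current RPN = 500.
Fixed product = 50. Need 50 × D ≤ 365, so D ≤ 365/50 = 7.30.
Maximum integer Detection rating = 7 (gives RPN 350; D=8 would give 400 > 365).

7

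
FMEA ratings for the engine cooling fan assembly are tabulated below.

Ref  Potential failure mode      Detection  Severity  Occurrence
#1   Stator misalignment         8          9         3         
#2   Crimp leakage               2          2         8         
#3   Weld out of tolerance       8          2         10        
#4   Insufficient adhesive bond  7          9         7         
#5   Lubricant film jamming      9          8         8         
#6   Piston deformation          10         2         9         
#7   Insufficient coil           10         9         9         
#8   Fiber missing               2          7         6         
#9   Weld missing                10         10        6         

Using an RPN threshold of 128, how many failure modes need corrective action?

RPN = Severity × Occurrence × Detection:
  #1: 9 × 3 × 8 = 216
  #2: 2 × 8 × 2 = 32
  #3: 2 × 10 × 8 = 160
  #4: 9 × 7 × 7 = 441
  #5: 8 × 8 × 9 = 576
  #6: 2 × 9 × 10 = 180
  #7: 9 × 9 × 10 = 810
  #8: 7 × 6 × 2 = 84
  #9: 10 × 6 × 10 = 600
Modes with RPN ≥ 128: #1 (216), #3 (160), #4 (441), #5 (576), #6 (180), #7 (810), #9 (600) → 7.

7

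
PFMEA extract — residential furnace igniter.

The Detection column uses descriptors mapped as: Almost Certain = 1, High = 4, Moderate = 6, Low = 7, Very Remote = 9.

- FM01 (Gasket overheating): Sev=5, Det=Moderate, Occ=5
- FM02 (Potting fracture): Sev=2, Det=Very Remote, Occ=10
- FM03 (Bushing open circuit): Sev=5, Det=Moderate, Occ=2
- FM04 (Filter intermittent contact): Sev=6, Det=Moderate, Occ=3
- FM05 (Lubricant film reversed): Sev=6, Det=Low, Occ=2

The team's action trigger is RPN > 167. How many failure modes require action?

1

RPN = Severity × Occurrence × Detection:
  FM01: 5 × 5 × 6 = 150
  FM02: 2 × 10 × 9 = 180
  FM03: 5 × 2 × 6 = 60
  FM04: 6 × 3 × 6 = 108
  FM05: 6 × 2 × 7 = 84
Modes with RPN > 167: FM02 (180) → 1.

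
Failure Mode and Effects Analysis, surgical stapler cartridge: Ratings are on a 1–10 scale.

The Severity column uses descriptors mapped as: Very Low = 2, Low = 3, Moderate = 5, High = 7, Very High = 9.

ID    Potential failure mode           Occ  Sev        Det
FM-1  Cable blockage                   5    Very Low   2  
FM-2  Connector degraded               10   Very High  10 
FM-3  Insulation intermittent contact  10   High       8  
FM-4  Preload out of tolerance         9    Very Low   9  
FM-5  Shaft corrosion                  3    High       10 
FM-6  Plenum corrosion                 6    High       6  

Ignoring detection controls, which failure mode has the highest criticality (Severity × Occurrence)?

FM-2

Criticality = Severity × Occurrence:
  FM-1: 2 × 5 = 10
  FM-2: 9 × 10 = 90
  FM-3: 7 × 10 = 70
  FM-4: 2 × 9 = 18
  FM-5: 7 × 3 = 21
  FM-6: 7 × 6 = 42
Highest criticality is 90 → FM-2.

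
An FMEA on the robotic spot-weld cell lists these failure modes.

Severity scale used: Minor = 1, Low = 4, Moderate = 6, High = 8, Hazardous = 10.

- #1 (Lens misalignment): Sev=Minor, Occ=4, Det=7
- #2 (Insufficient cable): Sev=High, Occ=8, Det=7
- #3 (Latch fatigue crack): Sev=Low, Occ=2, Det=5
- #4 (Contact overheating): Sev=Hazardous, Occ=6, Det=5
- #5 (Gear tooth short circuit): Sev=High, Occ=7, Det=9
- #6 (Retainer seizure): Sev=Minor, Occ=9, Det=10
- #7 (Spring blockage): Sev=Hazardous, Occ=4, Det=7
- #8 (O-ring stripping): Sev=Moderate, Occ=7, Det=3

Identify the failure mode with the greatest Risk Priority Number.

RPN = Severity × Occurrence × Detection:
  #1: 1 × 4 × 7 = 28
  #2: 8 × 8 × 7 = 448
  #3: 4 × 2 × 5 = 40
  #4: 10 × 6 × 5 = 300
  #5: 8 × 7 × 9 = 504
  #6: 1 × 9 × 10 = 90
  #7: 10 × 4 × 7 = 280
  #8: 6 × 7 × 3 = 126
Highest RPN is 504 → #5.

#5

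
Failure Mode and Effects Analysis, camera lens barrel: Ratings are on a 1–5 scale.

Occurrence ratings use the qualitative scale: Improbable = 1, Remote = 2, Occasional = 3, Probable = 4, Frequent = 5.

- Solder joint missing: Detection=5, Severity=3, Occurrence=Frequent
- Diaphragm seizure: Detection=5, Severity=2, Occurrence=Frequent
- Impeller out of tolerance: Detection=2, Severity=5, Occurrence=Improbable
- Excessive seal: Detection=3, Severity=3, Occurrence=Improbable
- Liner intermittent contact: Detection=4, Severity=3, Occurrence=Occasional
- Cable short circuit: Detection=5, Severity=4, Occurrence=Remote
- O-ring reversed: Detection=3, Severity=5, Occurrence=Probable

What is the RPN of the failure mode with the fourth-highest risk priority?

RPN = Severity × Occurrence × Detection:
  Solder joint missing: 3 × 5 × 5 = 75
  Diaphragm seizure: 2 × 5 × 5 = 50
  Impeller out of tolerance: 5 × 1 × 2 = 10
  Excessive seal: 3 × 1 × 3 = 9
  Liner intermittent contact: 3 × 3 × 4 = 36
  Cable short circuit: 4 × 2 × 5 = 40
  O-ring reversed: 5 × 4 × 3 = 60
Sorted descending: 75, 60, 50, 40, 36, 10, 9.
The fourth-highest RPN is 40 (Cable short circuit).

40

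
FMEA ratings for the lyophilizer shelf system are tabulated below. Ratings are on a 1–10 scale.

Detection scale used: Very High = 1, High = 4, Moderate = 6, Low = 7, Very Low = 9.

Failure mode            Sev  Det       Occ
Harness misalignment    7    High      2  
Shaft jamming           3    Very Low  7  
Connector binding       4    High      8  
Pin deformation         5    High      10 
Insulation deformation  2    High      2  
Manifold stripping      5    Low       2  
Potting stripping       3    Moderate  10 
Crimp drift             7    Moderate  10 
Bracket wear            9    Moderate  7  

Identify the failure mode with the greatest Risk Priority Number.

RPN = Severity × Occurrence × Detection:
  Harness misalignment: 7 × 2 × 4 = 56
  Shaft jamming: 3 × 7 × 9 = 189
  Connector binding: 4 × 8 × 4 = 128
  Pin deformation: 5 × 10 × 4 = 200
  Insulation deformation: 2 × 2 × 4 = 16
  Manifold stripping: 5 × 2 × 7 = 70
  Potting stripping: 3 × 10 × 6 = 180
  Crimp drift: 7 × 10 × 6 = 420
  Bracket wear: 9 × 7 × 6 = 378
Highest RPN is 420 → Crimp drift.

Crimp drift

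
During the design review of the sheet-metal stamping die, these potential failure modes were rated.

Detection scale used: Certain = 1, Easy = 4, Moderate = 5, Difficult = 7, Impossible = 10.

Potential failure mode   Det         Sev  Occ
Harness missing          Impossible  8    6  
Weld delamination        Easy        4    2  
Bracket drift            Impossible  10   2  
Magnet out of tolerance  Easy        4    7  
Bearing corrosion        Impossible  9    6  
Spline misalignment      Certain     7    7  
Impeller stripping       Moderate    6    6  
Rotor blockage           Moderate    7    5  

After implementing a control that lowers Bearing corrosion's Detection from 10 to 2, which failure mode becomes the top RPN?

RPN = Severity × Occurrence × Detection:
  Harness missing: 8 × 6 × 10 = 480
  Weld delamination: 4 × 2 × 4 = 32
  Bracket drift: 10 × 2 × 10 = 200
  Magnet out of tolerance: 4 × 7 × 4 = 112
  Bearing corrosion: 9 × 6 × 10 = 540
  Spline misalignment: 7 × 7 × 1 = 49
  Impeller stripping: 6 × 6 × 5 = 180
  Rotor blockage: 7 × 5 × 5 = 175
After action: Bearing corrosion → 9 × 6 × 2 = 108.
Revised RPNs: Harness missing=480, Bracket drift=200, Impeller stripping=180, Rotor blockage=175, Magnet out of tolerance=112, Bearing corrosion=108, Spline misalignment=49, Weld delamination=32.
Highest is now Harness missing (480).

Harness missing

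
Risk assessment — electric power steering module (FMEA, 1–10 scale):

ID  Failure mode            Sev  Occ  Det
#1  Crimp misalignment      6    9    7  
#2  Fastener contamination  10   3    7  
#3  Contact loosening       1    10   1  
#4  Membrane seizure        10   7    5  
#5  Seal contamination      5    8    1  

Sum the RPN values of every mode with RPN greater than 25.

RPN = Severity × Occurrence × Detection:
  #1: 6 × 9 × 7 = 378
  #2: 10 × 3 × 7 = 210
  #3: 1 × 10 × 1 = 10
  #4: 10 × 7 × 5 = 350
  #5: 5 × 8 × 1 = 40
RPN > 25: #1 (378), #2 (210), #4 (350), #5 (40).
Sum: 378 + 210 + 350 + 40 = 978.

978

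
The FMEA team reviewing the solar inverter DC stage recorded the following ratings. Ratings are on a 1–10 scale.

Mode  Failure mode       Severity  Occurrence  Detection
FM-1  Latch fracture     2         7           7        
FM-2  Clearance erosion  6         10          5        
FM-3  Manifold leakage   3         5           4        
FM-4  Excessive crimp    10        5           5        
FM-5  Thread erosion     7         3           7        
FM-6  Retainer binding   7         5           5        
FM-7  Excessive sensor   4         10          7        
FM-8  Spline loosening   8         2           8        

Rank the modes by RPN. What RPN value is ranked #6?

RPN = Severity × Occurrence × Detection:
  FM-1: 2 × 7 × 7 = 98
  FM-2: 6 × 10 × 5 = 300
  FM-3: 3 × 5 × 4 = 60
  FM-4: 10 × 5 × 5 = 250
  FM-5: 7 × 3 × 7 = 147
  FM-6: 7 × 5 × 5 = 175
  FM-7: 4 × 10 × 7 = 280
  FM-8: 8 × 2 × 8 = 128
Sorted descending: 300, 280, 250, 175, 147, 128, 98, 60.
The sixth-highest RPN is 128 (FM-8).

128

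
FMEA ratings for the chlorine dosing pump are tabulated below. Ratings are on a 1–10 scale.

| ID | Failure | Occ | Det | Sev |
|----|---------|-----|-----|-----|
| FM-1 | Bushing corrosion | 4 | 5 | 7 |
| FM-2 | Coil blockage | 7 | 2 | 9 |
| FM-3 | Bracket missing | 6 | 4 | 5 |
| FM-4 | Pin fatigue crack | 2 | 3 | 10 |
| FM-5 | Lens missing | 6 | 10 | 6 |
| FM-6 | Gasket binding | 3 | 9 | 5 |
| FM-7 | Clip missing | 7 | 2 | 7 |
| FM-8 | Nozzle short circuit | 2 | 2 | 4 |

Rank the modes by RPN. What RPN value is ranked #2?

140

RPN = Severity × Occurrence × Detection:
  FM-1: 7 × 4 × 5 = 140
  FM-2: 9 × 7 × 2 = 126
  FM-3: 5 × 6 × 4 = 120
  FM-4: 10 × 2 × 3 = 60
  FM-5: 6 × 6 × 10 = 360
  FM-6: 5 × 3 × 9 = 135
  FM-7: 7 × 7 × 2 = 98
  FM-8: 4 × 2 × 2 = 16
Sorted descending: 360, 140, 135, 126, 120, 98, 60, 16.
The second-highest RPN is 140 (FM-1).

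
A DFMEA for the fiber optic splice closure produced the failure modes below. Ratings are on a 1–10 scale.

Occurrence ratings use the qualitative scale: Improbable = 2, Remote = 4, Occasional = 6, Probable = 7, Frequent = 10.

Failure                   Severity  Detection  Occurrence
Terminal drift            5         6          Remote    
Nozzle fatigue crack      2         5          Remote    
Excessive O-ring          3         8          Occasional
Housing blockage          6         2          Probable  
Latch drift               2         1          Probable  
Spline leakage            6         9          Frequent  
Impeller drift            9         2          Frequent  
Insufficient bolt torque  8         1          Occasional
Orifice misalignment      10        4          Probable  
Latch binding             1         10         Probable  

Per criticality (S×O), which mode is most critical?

Criticality = Severity × Occurrence:
  Terminal drift: 5 × 4 = 20
  Nozzle fatigue crack: 2 × 4 = 8
  Excessive O-ring: 3 × 6 = 18
  Housing blockage: 6 × 7 = 42
  Latch drift: 2 × 7 = 14
  Spline leakage: 6 × 10 = 60
  Impeller drift: 9 × 10 = 90
  Insufficient bolt torque: 8 × 6 = 48
  Orifice misalignment: 10 × 7 = 70
  Latch binding: 1 × 7 = 7
Highest criticality is 90 → Impeller drift.

Impeller drift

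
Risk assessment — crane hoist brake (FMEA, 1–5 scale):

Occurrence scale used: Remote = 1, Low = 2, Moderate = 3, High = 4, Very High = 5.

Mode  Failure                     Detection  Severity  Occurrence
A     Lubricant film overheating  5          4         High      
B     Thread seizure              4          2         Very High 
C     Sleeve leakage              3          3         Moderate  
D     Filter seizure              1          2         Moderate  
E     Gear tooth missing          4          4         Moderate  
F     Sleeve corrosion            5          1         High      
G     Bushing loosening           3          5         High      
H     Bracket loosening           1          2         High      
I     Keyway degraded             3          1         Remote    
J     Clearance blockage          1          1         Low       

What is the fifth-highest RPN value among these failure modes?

RPN = Severity × Occurrence × Detection:
  A: 4 × 4 × 5 = 80
  B: 2 × 5 × 4 = 40
  C: 3 × 3 × 3 = 27
  D: 2 × 3 × 1 = 6
  E: 4 × 3 × 4 = 48
  F: 1 × 4 × 5 = 20
  G: 5 × 4 × 3 = 60
  H: 2 × 4 × 1 = 8
  I: 1 × 1 × 3 = 3
  J: 1 × 2 × 1 = 2
Sorted descending: 80, 60, 48, 40, 27, 20, 8, 6, 3, 2.
The fifth-highest RPN is 27 (C).

27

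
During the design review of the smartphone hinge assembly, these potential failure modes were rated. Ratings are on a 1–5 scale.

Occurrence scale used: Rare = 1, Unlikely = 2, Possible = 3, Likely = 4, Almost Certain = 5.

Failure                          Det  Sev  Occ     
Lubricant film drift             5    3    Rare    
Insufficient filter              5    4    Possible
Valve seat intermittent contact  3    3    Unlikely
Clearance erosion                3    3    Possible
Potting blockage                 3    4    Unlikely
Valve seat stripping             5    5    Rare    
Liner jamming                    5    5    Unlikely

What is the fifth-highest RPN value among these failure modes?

24

RPN = Severity × Occurrence × Detection:
  Lubricant film drift: 3 × 1 × 5 = 15
  Insufficient filter: 4 × 3 × 5 = 60
  Valve seat intermittent contact: 3 × 2 × 3 = 18
  Clearance erosion: 3 × 3 × 3 = 27
  Potting blockage: 4 × 2 × 3 = 24
  Valve seat stripping: 5 × 1 × 5 = 25
  Liner jamming: 5 × 2 × 5 = 50
Sorted descending: 60, 50, 27, 25, 24, 18, 15.
The fifth-highest RPN is 24 (Potting blockage).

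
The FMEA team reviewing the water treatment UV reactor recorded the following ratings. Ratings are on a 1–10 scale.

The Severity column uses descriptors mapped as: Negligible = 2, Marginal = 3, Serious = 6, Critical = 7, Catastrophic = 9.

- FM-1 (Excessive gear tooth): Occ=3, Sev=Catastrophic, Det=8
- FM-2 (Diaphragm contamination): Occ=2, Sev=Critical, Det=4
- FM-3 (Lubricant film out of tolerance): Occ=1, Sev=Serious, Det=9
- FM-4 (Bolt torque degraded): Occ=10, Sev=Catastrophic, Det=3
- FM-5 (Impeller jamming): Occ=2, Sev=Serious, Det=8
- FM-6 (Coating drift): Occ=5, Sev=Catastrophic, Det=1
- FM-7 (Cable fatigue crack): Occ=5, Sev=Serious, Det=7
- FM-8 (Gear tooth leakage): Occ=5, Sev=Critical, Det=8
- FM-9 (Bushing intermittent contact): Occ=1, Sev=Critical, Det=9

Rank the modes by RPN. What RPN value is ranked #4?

RPN = Severity × Occurrence × Detection:
  FM-1: 9 × 3 × 8 = 216
  FM-2: 7 × 2 × 4 = 56
  FM-3: 6 × 1 × 9 = 54
  FM-4: 9 × 10 × 3 = 270
  FM-5: 6 × 2 × 8 = 96
  FM-6: 9 × 5 × 1 = 45
  FM-7: 6 × 5 × 7 = 210
  FM-8: 7 × 5 × 8 = 280
  FM-9: 7 × 1 × 9 = 63
Sorted descending: 280, 270, 216, 210, 96, 63, 56, 54, 45.
The fourth-highest RPN is 210 (FM-7).

210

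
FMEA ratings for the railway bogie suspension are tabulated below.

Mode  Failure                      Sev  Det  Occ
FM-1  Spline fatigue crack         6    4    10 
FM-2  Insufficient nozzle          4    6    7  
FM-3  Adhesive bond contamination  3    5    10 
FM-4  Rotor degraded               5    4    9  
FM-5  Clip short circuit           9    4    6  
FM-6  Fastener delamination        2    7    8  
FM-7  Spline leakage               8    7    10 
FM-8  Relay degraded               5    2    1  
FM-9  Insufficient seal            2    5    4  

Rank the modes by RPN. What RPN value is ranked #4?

RPN = Severity × Occurrence × Detection:
  FM-1: 6 × 10 × 4 = 240
  FM-2: 4 × 7 × 6 = 168
  FM-3: 3 × 10 × 5 = 150
  FM-4: 5 × 9 × 4 = 180
  FM-5: 9 × 6 × 4 = 216
  FM-6: 2 × 8 × 7 = 112
  FM-7: 8 × 10 × 7 = 560
  FM-8: 5 × 1 × 2 = 10
  FM-9: 2 × 4 × 5 = 40
Sorted descending: 560, 240, 216, 180, 168, 150, 112, 40, 10.
The fourth-highest RPN is 180 (FM-4).

180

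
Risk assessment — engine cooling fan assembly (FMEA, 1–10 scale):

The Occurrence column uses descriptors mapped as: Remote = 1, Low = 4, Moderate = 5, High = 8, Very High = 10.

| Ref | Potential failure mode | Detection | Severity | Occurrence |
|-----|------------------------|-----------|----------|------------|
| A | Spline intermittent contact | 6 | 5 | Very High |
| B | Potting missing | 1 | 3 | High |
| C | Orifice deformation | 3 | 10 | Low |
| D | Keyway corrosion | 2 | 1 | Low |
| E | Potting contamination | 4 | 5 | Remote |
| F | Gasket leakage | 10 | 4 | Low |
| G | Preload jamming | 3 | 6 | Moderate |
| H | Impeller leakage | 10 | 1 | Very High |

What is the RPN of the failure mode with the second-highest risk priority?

RPN = Severity × Occurrence × Detection:
  A: 5 × 10 × 6 = 300
  B: 3 × 8 × 1 = 24
  C: 10 × 4 × 3 = 120
  D: 1 × 4 × 2 = 8
  E: 5 × 1 × 4 = 20
  F: 4 × 4 × 10 = 160
  G: 6 × 5 × 3 = 90
  H: 1 × 10 × 10 = 100
Sorted descending: 300, 160, 120, 100, 90, 24, 20, 8.
The second-highest RPN is 160 (F).

160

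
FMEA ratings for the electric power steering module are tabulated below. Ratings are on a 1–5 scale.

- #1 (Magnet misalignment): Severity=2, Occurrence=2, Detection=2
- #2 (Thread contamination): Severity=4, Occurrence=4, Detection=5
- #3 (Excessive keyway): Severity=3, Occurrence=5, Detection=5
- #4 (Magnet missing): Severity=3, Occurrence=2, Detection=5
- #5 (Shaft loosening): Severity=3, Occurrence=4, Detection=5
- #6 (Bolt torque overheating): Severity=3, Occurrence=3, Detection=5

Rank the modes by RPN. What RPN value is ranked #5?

30

RPN = Severity × Occurrence × Detection:
  #1: 2 × 2 × 2 = 8
  #2: 4 × 4 × 5 = 80
  #3: 3 × 5 × 5 = 75
  #4: 3 × 2 × 5 = 30
  #5: 3 × 4 × 5 = 60
  #6: 3 × 3 × 5 = 45
Sorted descending: 80, 75, 60, 45, 30, 8.
The fifth-highest RPN is 30 (#4).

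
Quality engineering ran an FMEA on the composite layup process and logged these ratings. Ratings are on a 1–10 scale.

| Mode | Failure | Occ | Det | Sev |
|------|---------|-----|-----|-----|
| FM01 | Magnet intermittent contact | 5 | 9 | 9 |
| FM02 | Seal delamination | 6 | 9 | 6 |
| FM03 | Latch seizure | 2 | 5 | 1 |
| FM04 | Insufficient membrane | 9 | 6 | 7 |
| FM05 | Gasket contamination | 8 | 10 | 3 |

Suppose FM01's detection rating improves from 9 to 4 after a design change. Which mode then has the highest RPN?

RPN = Severity × Occurrence × Detection:
  FM01: 9 × 5 × 9 = 405
  FM02: 6 × 6 × 9 = 324
  FM03: 1 × 2 × 5 = 10
  FM04: 7 × 9 × 6 = 378
  FM05: 3 × 8 × 10 = 240
After action: FM01 → 9 × 5 × 4 = 180.
Revised RPNs: FM04=378, FM02=324, FM05=240, FM01=180, FM03=10.
Highest is now FM04 (378).

FM04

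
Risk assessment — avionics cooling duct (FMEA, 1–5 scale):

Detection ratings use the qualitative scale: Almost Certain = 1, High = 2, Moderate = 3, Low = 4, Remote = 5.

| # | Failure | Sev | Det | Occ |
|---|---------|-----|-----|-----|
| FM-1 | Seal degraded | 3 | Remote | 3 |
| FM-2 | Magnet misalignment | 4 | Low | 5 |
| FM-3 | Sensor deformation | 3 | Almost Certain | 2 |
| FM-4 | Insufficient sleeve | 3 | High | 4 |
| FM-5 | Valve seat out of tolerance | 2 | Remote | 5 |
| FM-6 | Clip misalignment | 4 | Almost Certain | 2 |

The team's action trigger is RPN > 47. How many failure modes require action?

2

RPN = Severity × Occurrence × Detection:
  FM-1: 3 × 3 × 5 = 45
  FM-2: 4 × 5 × 4 = 80
  FM-3: 3 × 2 × 1 = 6
  FM-4: 3 × 4 × 2 = 24
  FM-5: 2 × 5 × 5 = 50
  FM-6: 4 × 2 × 1 = 8
Modes with RPN > 47: FM-2 (80), FM-5 (50) → 2.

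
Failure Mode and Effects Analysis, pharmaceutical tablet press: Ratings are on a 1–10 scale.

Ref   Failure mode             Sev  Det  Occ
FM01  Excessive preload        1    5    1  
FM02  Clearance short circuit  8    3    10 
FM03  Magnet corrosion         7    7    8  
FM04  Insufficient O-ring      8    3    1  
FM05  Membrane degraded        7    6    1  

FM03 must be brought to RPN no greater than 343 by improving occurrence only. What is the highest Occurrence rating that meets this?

FM03: S=7, O=8, D=7 → current RPN = 392.
Fixed product = 49. Need 49 × O ≤ 343, so O ≤ 343/49 = 7.00.
Maximum integer Occurrence rating = 7 (gives RPN 343; O=8 would give 392 > 343).

7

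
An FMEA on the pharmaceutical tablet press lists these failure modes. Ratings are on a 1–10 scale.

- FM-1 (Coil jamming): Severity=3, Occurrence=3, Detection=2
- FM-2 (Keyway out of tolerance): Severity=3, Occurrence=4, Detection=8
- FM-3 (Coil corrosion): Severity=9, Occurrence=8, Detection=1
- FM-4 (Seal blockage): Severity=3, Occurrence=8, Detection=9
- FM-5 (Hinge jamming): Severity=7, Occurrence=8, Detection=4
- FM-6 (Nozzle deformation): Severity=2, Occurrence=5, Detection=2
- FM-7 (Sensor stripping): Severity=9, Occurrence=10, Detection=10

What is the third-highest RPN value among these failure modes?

RPN = Severity × Occurrence × Detection:
  FM-1: 3 × 3 × 2 = 18
  FM-2: 3 × 4 × 8 = 96
  FM-3: 9 × 8 × 1 = 72
  FM-4: 3 × 8 × 9 = 216
  FM-5: 7 × 8 × 4 = 224
  FM-6: 2 × 5 × 2 = 20
  FM-7: 9 × 10 × 10 = 900
Sorted descending: 900, 224, 216, 96, 72, 20, 18.
The third-highest RPN is 216 (FM-4).

216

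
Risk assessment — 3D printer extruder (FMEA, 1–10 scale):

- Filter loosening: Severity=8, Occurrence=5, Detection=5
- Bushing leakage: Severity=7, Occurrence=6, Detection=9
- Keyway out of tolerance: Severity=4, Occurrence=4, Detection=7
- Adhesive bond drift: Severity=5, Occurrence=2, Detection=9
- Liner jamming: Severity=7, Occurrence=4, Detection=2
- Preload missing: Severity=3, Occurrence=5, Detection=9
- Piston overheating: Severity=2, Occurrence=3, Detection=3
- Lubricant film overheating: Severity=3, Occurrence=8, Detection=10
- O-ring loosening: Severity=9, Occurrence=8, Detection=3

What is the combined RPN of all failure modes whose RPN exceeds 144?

1034

RPN = Severity × Occurrence × Detection:
  Filter loosening: 8 × 5 × 5 = 200
  Bushing leakage: 7 × 6 × 9 = 378
  Keyway out of tolerance: 4 × 4 × 7 = 112
  Adhesive bond drift: 5 × 2 × 9 = 90
  Liner jamming: 7 × 4 × 2 = 56
  Preload missing: 3 × 5 × 9 = 135
  Piston overheating: 2 × 3 × 3 = 18
  Lubricant film overheating: 3 × 8 × 10 = 240
  O-ring loosening: 9 × 8 × 3 = 216
RPN > 144: Filter loosening (200), Bushing leakage (378), Lubricant film overheating (240), O-ring loosening (216).
Sum: 200 + 378 + 240 + 216 = 1034.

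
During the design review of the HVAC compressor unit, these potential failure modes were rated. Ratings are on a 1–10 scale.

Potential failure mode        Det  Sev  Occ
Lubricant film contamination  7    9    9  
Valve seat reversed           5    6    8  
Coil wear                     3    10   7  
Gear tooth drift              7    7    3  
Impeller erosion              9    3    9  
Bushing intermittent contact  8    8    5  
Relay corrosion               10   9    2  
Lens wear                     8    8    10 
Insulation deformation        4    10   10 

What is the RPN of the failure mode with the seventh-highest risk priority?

210

RPN = Severity × Occurrence × Detection:
  Lubricant film contamination: 9 × 9 × 7 = 567
  Valve seat reversed: 6 × 8 × 5 = 240
  Coil wear: 10 × 7 × 3 = 210
  Gear tooth drift: 7 × 3 × 7 = 147
  Impeller erosion: 3 × 9 × 9 = 243
  Bushing intermittent contact: 8 × 5 × 8 = 320
  Relay corrosion: 9 × 2 × 10 = 180
  Lens wear: 8 × 10 × 8 = 640
  Insulation deformation: 10 × 10 × 4 = 400
Sorted descending: 640, 567, 400, 320, 243, 240, 210, 180, 147.
The seventh-highest RPN is 210 (Coil wear).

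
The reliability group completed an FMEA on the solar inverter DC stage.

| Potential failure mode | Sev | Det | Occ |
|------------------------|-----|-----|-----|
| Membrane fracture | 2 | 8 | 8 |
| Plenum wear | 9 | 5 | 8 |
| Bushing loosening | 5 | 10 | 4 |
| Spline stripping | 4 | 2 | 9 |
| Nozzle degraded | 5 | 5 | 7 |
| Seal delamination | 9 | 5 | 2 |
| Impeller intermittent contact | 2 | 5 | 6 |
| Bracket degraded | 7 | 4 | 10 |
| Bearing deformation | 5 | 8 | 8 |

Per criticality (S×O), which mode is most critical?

Criticality = Severity × Occurrence:
  Membrane fracture: 2 × 8 = 16
  Plenum wear: 9 × 8 = 72
  Bushing loosening: 5 × 4 = 20
  Spline stripping: 4 × 9 = 36
  Nozzle degraded: 5 × 7 = 35
  Seal delamination: 9 × 2 = 18
  Impeller intermittent contact: 2 × 6 = 12
  Bracket degraded: 7 × 10 = 70
  Bearing deformation: 5 × 8 = 40
Highest criticality is 72 → Plenum wear.

Plenum wear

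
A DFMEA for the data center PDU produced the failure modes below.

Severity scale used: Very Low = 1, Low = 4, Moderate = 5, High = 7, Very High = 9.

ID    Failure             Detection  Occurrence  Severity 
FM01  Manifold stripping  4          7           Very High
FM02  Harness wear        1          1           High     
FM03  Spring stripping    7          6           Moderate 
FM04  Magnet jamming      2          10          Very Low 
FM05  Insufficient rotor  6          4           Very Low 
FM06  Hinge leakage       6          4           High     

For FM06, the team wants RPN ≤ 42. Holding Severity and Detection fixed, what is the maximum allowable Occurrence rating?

FM06: S=7, O=4, D=6 → current RPN = 168.
Fixed product = 42. Need 42 × O ≤ 42, so O ≤ 42/42 = 1.00.
Maximum integer Occurrence rating = 1 (gives RPN 42; O=2 would give 84 > 42).

1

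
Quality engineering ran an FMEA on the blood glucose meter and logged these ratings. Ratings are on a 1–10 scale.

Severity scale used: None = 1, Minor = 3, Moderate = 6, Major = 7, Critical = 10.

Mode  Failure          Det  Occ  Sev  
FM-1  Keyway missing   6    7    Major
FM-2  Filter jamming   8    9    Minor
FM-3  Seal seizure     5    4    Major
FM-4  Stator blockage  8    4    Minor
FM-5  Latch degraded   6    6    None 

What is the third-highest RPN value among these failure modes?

RPN = Severity × Occurrence × Detection:
  FM-1: 7 × 7 × 6 = 294
  FM-2: 3 × 9 × 8 = 216
  FM-3: 7 × 4 × 5 = 140
  FM-4: 3 × 4 × 8 = 96
  FM-5: 1 × 6 × 6 = 36
Sorted descending: 294, 216, 140, 96, 36.
The third-highest RPN is 140 (FM-3).

140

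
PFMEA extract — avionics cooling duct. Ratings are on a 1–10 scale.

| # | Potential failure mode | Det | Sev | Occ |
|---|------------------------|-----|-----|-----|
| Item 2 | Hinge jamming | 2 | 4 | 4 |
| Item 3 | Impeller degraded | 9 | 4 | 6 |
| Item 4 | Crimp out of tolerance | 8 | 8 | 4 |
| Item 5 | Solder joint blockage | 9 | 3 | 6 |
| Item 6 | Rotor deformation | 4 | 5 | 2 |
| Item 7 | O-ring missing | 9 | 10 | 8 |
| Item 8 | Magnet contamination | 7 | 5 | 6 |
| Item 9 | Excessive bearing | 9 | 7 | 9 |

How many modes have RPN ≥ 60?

6

RPN = Severity × Occurrence × Detection:
  Item 2: 4 × 4 × 2 = 32
  Item 3: 4 × 6 × 9 = 216
  Item 4: 8 × 4 × 8 = 256
  Item 5: 3 × 6 × 9 = 162
  Item 6: 5 × 2 × 4 = 40
  Item 7: 10 × 8 × 9 = 720
  Item 8: 5 × 6 × 7 = 210
  Item 9: 7 × 9 × 9 = 567
Modes with RPN ≥ 60: Item 3 (216), Item 4 (256), Item 5 (162), Item 7 (720), Item 8 (210), Item 9 (567) → 6.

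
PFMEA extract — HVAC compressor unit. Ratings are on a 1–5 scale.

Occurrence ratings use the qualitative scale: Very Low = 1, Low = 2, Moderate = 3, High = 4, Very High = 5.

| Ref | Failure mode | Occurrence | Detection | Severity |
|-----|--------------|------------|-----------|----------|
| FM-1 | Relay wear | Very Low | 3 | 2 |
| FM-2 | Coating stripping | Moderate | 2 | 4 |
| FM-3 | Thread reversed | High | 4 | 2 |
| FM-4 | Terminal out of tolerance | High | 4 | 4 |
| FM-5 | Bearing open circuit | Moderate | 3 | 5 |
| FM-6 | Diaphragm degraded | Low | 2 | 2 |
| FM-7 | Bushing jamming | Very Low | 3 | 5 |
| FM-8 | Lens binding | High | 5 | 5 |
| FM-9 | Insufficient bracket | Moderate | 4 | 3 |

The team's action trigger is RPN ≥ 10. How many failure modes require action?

7

RPN = Severity × Occurrence × Detection:
  FM-1: 2 × 1 × 3 = 6
  FM-2: 4 × 3 × 2 = 24
  FM-3: 2 × 4 × 4 = 32
  FM-4: 4 × 4 × 4 = 64
  FM-5: 5 × 3 × 3 = 45
  FM-6: 2 × 2 × 2 = 8
  FM-7: 5 × 1 × 3 = 15
  FM-8: 5 × 4 × 5 = 100
  FM-9: 3 × 3 × 4 = 36
Modes with RPN ≥ 10: FM-2 (24), FM-3 (32), FM-4 (64), FM-5 (45), FM-7 (15), FM-8 (100), FM-9 (36) → 7.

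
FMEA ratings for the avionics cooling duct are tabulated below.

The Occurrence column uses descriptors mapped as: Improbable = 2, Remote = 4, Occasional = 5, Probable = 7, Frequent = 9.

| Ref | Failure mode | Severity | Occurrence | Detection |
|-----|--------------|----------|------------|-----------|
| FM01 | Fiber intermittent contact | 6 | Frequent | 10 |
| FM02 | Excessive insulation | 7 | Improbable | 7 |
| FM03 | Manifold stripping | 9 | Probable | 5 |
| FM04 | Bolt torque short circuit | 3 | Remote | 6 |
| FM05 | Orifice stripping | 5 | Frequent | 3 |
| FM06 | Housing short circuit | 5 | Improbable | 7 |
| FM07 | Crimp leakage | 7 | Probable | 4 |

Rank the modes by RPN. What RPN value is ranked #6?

RPN = Severity × Occurrence × Detection:
  FM01: 6 × 9 × 10 = 540
  FM02: 7 × 2 × 7 = 98
  FM03: 9 × 7 × 5 = 315
  FM04: 3 × 4 × 6 = 72
  FM05: 5 × 9 × 3 = 135
  FM06: 5 × 2 × 7 = 70
  FM07: 7 × 7 × 4 = 196
Sorted descending: 540, 315, 196, 135, 98, 72, 70.
The sixth-highest RPN is 72 (FM04).

72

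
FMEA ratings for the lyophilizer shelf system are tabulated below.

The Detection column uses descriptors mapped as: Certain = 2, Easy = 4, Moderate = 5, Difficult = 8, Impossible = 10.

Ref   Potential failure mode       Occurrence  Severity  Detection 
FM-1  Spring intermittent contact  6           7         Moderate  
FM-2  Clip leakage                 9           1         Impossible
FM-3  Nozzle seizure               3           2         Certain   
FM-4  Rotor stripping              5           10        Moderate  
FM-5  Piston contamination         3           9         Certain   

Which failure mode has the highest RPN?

FM-4

RPN = Severity × Occurrence × Detection:
  FM-1: 7 × 6 × 5 = 210
  FM-2: 1 × 9 × 10 = 90
  FM-3: 2 × 3 × 2 = 12
  FM-4: 10 × 5 × 5 = 250
  FM-5: 9 × 3 × 2 = 54
Highest RPN is 250 → FM-4.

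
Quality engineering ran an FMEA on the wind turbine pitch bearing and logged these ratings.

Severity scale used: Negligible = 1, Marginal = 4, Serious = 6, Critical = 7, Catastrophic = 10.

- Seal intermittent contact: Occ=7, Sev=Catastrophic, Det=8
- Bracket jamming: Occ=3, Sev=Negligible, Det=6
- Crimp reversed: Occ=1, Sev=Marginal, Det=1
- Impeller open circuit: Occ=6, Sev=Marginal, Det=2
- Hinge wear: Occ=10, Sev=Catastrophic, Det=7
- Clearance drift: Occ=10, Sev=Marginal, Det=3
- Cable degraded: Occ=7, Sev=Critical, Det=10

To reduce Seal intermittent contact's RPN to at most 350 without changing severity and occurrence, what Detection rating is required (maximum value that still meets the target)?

Seal intermittent contact: S=10, O=7, D=8 → current RPN = 560.
Fixed product = 70. Need 70 × D ≤ 350, so D ≤ 350/70 = 5.00.
Maximum integer Detection rating = 5 (gives RPN 350; D=6 would give 420 > 350).

5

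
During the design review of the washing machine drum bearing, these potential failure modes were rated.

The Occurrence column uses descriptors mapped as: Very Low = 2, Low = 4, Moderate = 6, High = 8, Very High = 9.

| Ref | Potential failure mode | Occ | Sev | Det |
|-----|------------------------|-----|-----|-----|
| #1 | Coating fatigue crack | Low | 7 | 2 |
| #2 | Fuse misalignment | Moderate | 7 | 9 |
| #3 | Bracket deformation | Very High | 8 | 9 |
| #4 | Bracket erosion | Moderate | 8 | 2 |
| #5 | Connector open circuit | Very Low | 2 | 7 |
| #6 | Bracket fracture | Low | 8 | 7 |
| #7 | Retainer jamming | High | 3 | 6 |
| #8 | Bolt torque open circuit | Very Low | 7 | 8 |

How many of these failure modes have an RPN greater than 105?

RPN = Severity × Occurrence × Detection:
  #1: 7 × 4 × 2 = 56
  #2: 7 × 6 × 9 = 378
  #3: 8 × 9 × 9 = 648
  #4: 8 × 6 × 2 = 96
  #5: 2 × 2 × 7 = 28
  #6: 8 × 4 × 7 = 224
  #7: 3 × 8 × 6 = 144
  #8: 7 × 2 × 8 = 112
Modes with RPN > 105: #2 (378), #3 (648), #6 (224), #7 (144), #8 (112) → 5.

5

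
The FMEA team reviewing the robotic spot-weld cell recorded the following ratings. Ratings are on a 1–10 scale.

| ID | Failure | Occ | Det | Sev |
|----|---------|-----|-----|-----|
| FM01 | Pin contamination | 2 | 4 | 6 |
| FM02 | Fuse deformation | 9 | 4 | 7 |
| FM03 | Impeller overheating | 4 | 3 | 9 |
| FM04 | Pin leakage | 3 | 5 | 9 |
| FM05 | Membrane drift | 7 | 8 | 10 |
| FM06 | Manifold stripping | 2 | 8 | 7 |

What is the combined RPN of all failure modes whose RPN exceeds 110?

1059

RPN = Severity × Occurrence × Detection:
  FM01: 6 × 2 × 4 = 48
  FM02: 7 × 9 × 4 = 252
  FM03: 9 × 4 × 3 = 108
  FM04: 9 × 3 × 5 = 135
  FM05: 10 × 7 × 8 = 560
  FM06: 7 × 2 × 8 = 112
RPN > 110: FM02 (252), FM04 (135), FM05 (560), FM06 (112).
Sum: 252 + 135 + 560 + 112 = 1059.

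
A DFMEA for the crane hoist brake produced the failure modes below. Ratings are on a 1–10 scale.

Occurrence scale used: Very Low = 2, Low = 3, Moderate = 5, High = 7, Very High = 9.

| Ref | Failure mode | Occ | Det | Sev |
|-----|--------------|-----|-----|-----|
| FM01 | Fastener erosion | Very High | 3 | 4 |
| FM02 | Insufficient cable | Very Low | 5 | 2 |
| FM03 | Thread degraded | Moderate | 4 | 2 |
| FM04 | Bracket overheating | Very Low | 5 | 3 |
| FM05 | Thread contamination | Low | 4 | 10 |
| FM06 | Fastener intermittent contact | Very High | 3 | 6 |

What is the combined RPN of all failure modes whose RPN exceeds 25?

460

RPN = Severity × Occurrence × Detection:
  FM01: 4 × 9 × 3 = 108
  FM02: 2 × 2 × 5 = 20
  FM03: 2 × 5 × 4 = 40
  FM04: 3 × 2 × 5 = 30
  FM05: 10 × 3 × 4 = 120
  FM06: 6 × 9 × 3 = 162
RPN > 25: FM01 (108), FM03 (40), FM04 (30), FM05 (120), FM06 (162).
Sum: 108 + 40 + 30 + 120 + 162 = 460.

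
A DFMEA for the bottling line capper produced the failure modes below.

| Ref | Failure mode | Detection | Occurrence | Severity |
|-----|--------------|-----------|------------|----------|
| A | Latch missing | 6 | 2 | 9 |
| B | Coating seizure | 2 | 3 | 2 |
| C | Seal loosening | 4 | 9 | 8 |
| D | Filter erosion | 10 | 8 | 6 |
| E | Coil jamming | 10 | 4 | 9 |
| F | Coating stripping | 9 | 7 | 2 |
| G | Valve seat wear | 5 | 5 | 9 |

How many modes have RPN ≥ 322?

RPN = Severity × Occurrence × Detection:
  A: 9 × 2 × 6 = 108
  B: 2 × 3 × 2 = 12
  C: 8 × 9 × 4 = 288
  D: 6 × 8 × 10 = 480
  E: 9 × 4 × 10 = 360
  F: 2 × 7 × 9 = 126
  G: 9 × 5 × 5 = 225
Modes with RPN ≥ 322: D (480), E (360) → 2.

2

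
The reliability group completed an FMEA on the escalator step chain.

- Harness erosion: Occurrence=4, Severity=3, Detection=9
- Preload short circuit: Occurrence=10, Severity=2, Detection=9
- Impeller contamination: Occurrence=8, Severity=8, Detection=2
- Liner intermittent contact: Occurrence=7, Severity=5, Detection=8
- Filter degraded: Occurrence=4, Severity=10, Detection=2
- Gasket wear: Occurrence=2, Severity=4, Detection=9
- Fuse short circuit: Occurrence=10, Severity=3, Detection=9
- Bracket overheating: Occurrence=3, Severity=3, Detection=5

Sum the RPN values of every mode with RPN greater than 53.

1118

RPN = Severity × Occurrence × Detection:
  Harness erosion: 3 × 4 × 9 = 108
  Preload short circuit: 2 × 10 × 9 = 180
  Impeller contamination: 8 × 8 × 2 = 128
  Liner intermittent contact: 5 × 7 × 8 = 280
  Filter degraded: 10 × 4 × 2 = 80
  Gasket wear: 4 × 2 × 9 = 72
  Fuse short circuit: 3 × 10 × 9 = 270
  Bracket overheating: 3 × 3 × 5 = 45
RPN > 53: Harness erosion (108), Preload short circuit (180), Impeller contamination (128), Liner intermittent contact (280), Filter degraded (80), Gasket wear (72), Fuse short circuit (270).
Sum: 108 + 180 + 128 + 280 + 80 + 72 + 270 = 1118.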